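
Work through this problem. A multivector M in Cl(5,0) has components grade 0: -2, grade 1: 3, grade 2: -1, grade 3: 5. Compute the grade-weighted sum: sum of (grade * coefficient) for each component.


Grade-weighted sum = sum of grade_k * coefficient_k
0*(-2) = 0
1*3 = 3
2*(-1) = -2
3*5 = 15
Total = 0 + 3 + (-2) + 15 = 16


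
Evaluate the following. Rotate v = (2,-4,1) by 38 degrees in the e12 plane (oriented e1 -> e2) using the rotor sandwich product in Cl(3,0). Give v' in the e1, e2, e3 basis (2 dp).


Rotor R = cos(19deg) - sin(19deg)*e12
Rotation angle theta = 2 * 19 = 38 degrees in the e12 plane (e1 -> e2).
The component perpendicular to the plane (e3) is invariant: v'_3 = v3 = 1.00
cos(38deg) = 0.7880, sin(38deg) = 0.6157
v'_1 = v1*cos(theta) - v2*sin(theta) = 2*0.7880 - (-4)*0.6157 = 4.04
v'_2 = v1*sin(theta) + v2*cos(theta) = 2*0.6157 + (-4)*0.7880 = -1.92
v' = 4.04*e1 - 1.92*e2 + 1.00*e3


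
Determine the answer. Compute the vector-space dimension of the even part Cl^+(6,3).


Even subalgebra dimension = 2^(n-1)
n = 6 + 3 = 9
2^(9 - 1) = 2^8 = 256
Verification: sum of C(9,k) for even k = 1 + 36 + 126 + 84 + 9 = 256
Result = 256


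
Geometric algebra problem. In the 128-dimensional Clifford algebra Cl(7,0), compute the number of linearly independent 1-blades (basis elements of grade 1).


Number of grade-k basis blades in Cl(p,q) with n = p + q is C(n, k).
n = 7 + 0 = 7
C(7, 1) = 7! / (1! * 6!)
= 5040 / (1 * 720)
= 7


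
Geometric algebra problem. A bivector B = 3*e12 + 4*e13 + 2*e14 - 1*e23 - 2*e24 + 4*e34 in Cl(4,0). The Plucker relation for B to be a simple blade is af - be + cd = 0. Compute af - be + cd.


Plucker relation: af - be + cd
a*f = 3*4 = 12
b*e = 4*(-2) = -8
c*d = 2*(-1) = -2
af - be + cd = 12 - (-8) + (-2)
= 18


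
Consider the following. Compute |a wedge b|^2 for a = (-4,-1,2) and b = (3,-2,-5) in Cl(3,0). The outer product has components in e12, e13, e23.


a wedge b = (a1*b2 - a2*b1)*e12 + (a1*b3 - a3*b1)*e13 + (a2*b3 - a3*b2)*e23
e12 coeff: (-4)*(-2) - (-1)*3 = 8 - (-3) = 11
e13 coeff: (-4)*(-5) - 2*3 = 20 - 6 = 14
e23 coeff: (-1)*(-5) - 2*(-2) = 5 - (-4) = 9
|a wedge b|^2 = 11^2 + 14^2 + 9^2
= 121 + 196 + 81
= 398


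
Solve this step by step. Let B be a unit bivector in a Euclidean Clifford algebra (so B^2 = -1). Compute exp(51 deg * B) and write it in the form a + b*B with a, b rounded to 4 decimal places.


For a unit bivector B with B^2 = -1, the exponential series gives
e^(theta*B) = cos(theta) + sin(theta)*B (the GA analogue of Euler's formula).
theta = 51 degrees = 0.890118 rad
cos(51 deg) = 0.6293
sin(51 deg) = 0.7771
exp(theta*B) = 0.6293 + 0.7771*B


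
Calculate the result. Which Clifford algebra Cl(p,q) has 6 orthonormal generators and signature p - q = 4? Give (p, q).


We need p + q = 6 and p - q = 4.
Adding: 2p = 6 + 4 = 10, so p = 5.
Then q = 6 - 5 = 1.
(p, q) = (5, 1)


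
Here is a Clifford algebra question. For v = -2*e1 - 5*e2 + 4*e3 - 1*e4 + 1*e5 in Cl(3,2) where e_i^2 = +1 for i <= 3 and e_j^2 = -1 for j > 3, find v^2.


v^2 = sum of c_i^2 * e_i^2
Positive signature terms (e_i^2 = +1): (-2)^2 + (-5)^2 + 4^2 = 45
Negative signature terms (e_j^2 = -1): (-1)^2 + 1^2 = 2
v^2 = 45 - 2 = 43


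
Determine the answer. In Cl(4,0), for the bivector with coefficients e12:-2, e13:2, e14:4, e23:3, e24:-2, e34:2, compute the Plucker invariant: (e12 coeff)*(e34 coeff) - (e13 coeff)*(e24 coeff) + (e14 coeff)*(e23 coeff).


Plucker relation: af - be + cd
a*f = (-2)*2 = -4
b*e = 2*(-2) = -4
c*d = 4*3 = 12
af - be + cd = -4 - (-4) + 12
= 12


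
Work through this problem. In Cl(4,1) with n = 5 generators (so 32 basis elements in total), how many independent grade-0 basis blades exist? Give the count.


Number of grade-k basis blades in Cl(p,q) with n = p + q is C(n, k).
n = 4 + 1 = 5
C(5, 0) = 5! / (0! * 5!)
= 120 / (1 * 120)
= 1


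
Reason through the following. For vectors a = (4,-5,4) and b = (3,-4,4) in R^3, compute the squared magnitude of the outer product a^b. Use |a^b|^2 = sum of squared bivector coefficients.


a wedge b = (a1*b2 - a2*b1)*e12 + (a1*b3 - a3*b1)*e13 + (a2*b3 - a3*b2)*e23
e12 coeff: 4*(-4) - (-5)*3 = -16 - (-15) = -1
e13 coeff: 4*4 - 4*3 = 16 - 12 = 4
e23 coeff: (-5)*4 - 4*(-4) = -20 - (-16) = -4
|a wedge b|^2 = (-1)^2 + 4^2 + (-4)^2
= 1 + 16 + 16
= 33


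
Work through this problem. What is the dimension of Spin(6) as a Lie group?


Spin(n) double-covers SO(n); both have Lie algebra so(n) of dimension n(n-1)/2.
n = 6
n(n-1) = 6 * 5 = 30
dim Spin(6) = 30/2 = 15


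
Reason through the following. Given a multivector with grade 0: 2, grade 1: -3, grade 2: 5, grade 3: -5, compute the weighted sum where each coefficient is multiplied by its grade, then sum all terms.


Grade-weighted sum = sum of grade_k * coefficient_k
0*2 = 0
1*(-3) = -3
2*5 = 10
3*(-5) = -15
Total = 0 + (-3) + 10 + (-15) = -8


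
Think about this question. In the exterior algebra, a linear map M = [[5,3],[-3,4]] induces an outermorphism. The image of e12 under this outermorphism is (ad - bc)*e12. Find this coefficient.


The outermorphism of a linear map f sends e1^e2 to f(e1)^f(e2).
f(e1) = 5*e1 - 3*e2
f(e2) = 3*e1 + 4*e2
f(e1) ^ f(e2) = (5*e1 - 3*e2) ^ (3*e1 + 4*e2)
= 5*4*e12 + (-3)*3*e21
= (20 - (-9))*e12
= 29*e12
Coefficient = 29


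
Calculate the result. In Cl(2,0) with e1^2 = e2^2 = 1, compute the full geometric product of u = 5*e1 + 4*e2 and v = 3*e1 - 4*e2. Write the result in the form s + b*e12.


Expand: (5*e1 + 4*e2)(3*e1 - 4*e2)
= 5*3*e1e1 + 5*(-4)*e1e2 + 4*3*e2e1 + 4*(-4)*e2e2
Using e1^2 = e2^2 = 1, e2e1 = -e1e2:
Scalar part s = 5*3 + 4*(-4) = 15 + (-16) = -1
Bivector part b = 5*(-4) - 4*3 = -20 - 12 = -32
uv = -1 - 32*e12


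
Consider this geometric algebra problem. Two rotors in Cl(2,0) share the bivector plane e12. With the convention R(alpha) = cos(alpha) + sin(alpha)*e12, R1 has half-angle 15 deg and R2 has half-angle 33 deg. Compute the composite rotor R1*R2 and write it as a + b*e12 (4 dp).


Same-plane rotors commute and their half-angles add:
R1*R2 = cos(a1 + a2) + sin(a1 + a2)*e12.
a1 + a2 = 15 + 33 = 48 deg
cos(48 deg) = 0.6691
sin(48 deg) = 0.7431
R1*R2 = 0.6691 + 0.7431*e12


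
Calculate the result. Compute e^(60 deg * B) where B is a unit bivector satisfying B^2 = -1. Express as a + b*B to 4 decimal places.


For a unit bivector B with B^2 = -1, the exponential series gives
e^(theta*B) = cos(theta) + sin(theta)*B (the GA analogue of Euler's formula).
theta = 60 degrees = 1.047198 rad
cos(60 deg) = 0.5000
sin(60 deg) = 0.8660
exp(theta*B) = 0.5000 + 0.8660*B


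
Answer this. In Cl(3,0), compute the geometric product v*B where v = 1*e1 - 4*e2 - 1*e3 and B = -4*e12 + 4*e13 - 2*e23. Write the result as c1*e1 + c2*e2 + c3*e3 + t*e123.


vB has grade-1 (vector) and grade-3 (trivector) parts: vB = (v _| B) + (v ^ B).
Vector part <vB>_1:
  e1: -v2*b12 - v3*b13 = -(-4)*(-4) - (-1)*(4) = -12
  e2: v1*b12 - v3*b23 = (1)*(-4) - (-1)*(-2) = -6
  e3: v1*b13 + v2*b23 = (1)*(4) + (-4)*(-2) = 12
Trivector part <vB>_3:
  e123: v1*b23 - v2*b13 + v3*b12 = (1)*(-2) - (-4)*(4) + (-1)*(-4) = 18
vB = -12*e1 - 6*e2 + 12*e3 + 18*e123


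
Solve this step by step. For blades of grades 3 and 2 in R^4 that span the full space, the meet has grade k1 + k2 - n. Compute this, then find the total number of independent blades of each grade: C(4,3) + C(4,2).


Meet grade = grade(A) + grade(B) - n
= 3 + 2 - 4 = 1
C(4,3) = 4
C(4,2) = 6
dim_A + dim_B = 4 + 6 = 10


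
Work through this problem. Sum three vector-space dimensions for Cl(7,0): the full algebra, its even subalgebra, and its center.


n = 7 + 0 = 7
Total dim = 2^7 = 128
Even subalgebra dim = 2^6 = 64
n is odd, so center dim = 2
Sum = 128 + 64 + 2 = 194


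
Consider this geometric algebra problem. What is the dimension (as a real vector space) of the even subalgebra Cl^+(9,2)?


Even subalgebra dimension = 2^(n-1)
n = 9 + 2 = 11
2^(11 - 1) = 2^10 = 1024
Verification: sum of C(11,k) for even k = 1 + 55 + 330 + 462 + 165 + 11 = 1024
Result = 1024


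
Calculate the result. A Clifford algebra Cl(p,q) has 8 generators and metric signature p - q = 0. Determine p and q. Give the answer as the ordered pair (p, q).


We need p + q = 8 and p - q = 0.
Adding: 2p = 8 + 0 = 8, so p = 4.
Then q = 8 - 4 = 4.
(p, q) = (4, 4)


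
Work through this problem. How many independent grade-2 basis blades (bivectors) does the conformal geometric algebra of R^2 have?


The conformal model of R^2 uses Cl(3,1) with m = 2 + 2 = 4 generators.
Number of grade-2 blades = C(m, 2) = C(4, 2)
= 4*3/2 = 6


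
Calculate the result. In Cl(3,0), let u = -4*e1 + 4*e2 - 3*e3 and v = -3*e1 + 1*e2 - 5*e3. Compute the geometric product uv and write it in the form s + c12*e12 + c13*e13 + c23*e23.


In Cl(3,0): e_i^2 = 1, e_ie_j = -e_je_i for i != j.
Scalar part = u . v = (-4)*(-3) + 4*1 + (-3)*(-5)
= 12 + 4 + 15 = 31
e12 coeff = (-4)*1 - 4*(-3) = -4 - (-12) = 8
e13 coeff = (-4)*(-5) - (-3)*(-3) = 20 - 9 = 11
e23 coeff = 4*(-5) - (-3)*1 = -20 - (-3) = -17
uv = 31 + 8*e12 + 11*e13 - 17*e23


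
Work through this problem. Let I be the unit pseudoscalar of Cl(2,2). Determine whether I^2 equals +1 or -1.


The pseudoscalar I = e1...e_n (product of all n generators) of Cl(p,q) satisfies I^2 = (-1)^(q + n(n-1)/2).
p = 2, q = 2, n = p + q = 4
n(n-1)/2 = 4 * 3 / 2 = 6
Exponent = q + n(n-1)/2 = 2 + 6 = 8
I^2 = (-1)^8 = +1


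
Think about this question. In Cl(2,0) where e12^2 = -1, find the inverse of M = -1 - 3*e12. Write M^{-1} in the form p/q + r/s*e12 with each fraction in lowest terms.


M = -1 - 3*e12, where e12^2 = -1.
Since M commutes with its reverse ~M = a - b*e12, M * ~M = a^2 - b^2*e12^2 = a^2 + b^2.
So M^{-1} = ~M / (a^2 + b^2) = (a - b*e12)/(a^2 + b^2).
a^2 + b^2 = 1 + 9 = 10
Scalar part = -1/10 = -1/10
Bivector coeff = 3/10 = 3/10
M^{-1} = -1/10 + 3/10*e12


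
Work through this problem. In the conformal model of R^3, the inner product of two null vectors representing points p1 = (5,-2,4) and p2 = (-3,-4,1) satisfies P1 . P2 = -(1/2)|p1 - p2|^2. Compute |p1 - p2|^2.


p1 - p2 = (8, 2, 3)
|p1 - p2|^2 = 8^2 + 2^2 + 3^2
= 64 + 4 + 9
= 77


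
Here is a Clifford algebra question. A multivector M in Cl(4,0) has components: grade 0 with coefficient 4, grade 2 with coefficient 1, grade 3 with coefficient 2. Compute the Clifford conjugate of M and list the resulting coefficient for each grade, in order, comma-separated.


Clifford conjugate sign for grade k: (-1)^(k(k+1)/2)
Grade 0: (-1)^(0*1/2) = (-1)^0 = 1, coeff 4 -> 4
Grade 2: (-1)^(2*3/2) = (-1)^3 = -1, coeff 1 -> -1
Grade 3: (-1)^(3*4/2) = (-1)^6 = 1, coeff 2 -> 2
Conjugated coefficients: 4, -1, 2


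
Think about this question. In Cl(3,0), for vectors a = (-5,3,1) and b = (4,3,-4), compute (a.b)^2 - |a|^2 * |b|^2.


a . b = (-5)*4 + 3*3 + 1*(-4)
= -20 + 9 + (-4) = -15
|a|^2 = (-5)^2 + 3^2 + 1^2 = 35
|b|^2 = 4^2 + 3^2 + (-4)^2 = 41
(a.b)^2 = (-15)^2 = 225
|a|^2 * |b|^2 = 35 * 41 = 1435
Result = 225 - 1435 = -1210


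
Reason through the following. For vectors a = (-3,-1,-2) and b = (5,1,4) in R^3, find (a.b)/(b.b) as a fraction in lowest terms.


Projection coefficient = (a . b) / (b . b)
a . b = (-3)*5 + (-1)*1 + (-2)*4
= -15 + (-1) + (-8) = -24
b . b = 5^2 + 1^2 + 4^2
= 25 + 1 + 16 = 42
Coefficient = -24/42
In lowest terms: -4/7


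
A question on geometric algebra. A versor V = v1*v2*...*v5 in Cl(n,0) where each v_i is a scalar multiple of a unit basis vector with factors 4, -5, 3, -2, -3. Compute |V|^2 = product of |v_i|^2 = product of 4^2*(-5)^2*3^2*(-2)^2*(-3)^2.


Each vector v_i has |v_i|^2 = s_i^2
Squared scales: 4^2 = 16, (-5)^2 = 25, 3^2 = 9, (-2)^2 = 4, (-3)^2 = 9
|V|^2 = 16 * 25 * 9 * 4 * 9
= 129600


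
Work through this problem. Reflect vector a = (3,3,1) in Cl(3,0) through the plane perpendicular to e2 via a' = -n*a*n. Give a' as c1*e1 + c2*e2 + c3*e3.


Reflection formula: a' = -n*a*n, with n = e2 (unit vector, n^2 = 1).
For reflection through hyperplane perp to e2:
The component along e2 flips sign, others stay.
a = (3, 3, 1)
a' = (3, -3, 1)
a' = 3*e1 - 3*e2 + 1*e3


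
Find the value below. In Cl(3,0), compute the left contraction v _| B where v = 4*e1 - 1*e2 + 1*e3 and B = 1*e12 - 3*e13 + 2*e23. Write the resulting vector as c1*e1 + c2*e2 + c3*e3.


Left contraction v _| B = <vB>_1 (grade-1 part of the geometric product vB).
Using e1_|e12 = e2, e2_|e12 = -e1, e1_|e13 = e3, e3_|e13 = -e1, e2_|e23 = e3, e3_|e23 = -e2:
e1 coeff: -v2*b12 - v3*b13 = -(-1)*(1) - (1)*(-3) = 4
e2 coeff: v1*b12 - v3*b23 = (4)*(1) - (1)*(2) = 2
e3 coeff: v1*b13 + v2*b23 = (4)*(-3) + (-1)*(2) = -14
v _| B = 4*e1 + 2*e2 - 14*e3


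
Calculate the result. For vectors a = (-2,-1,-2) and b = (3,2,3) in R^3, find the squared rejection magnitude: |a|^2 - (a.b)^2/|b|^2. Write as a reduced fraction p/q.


|a|^2 = (-2)^2 + (-1)^2 + (-2)^2 = 9
|b|^2 = 3^2 + 2^2 + 3^2 = 22
a . b = (-2)*3 + (-1)*2 + (-2)*3 = -14
(a.b)^2 = (-14)^2 = 196
|rej|^2 = 9 - 196/22
= (198 - 196)/22
= 2/22
In lowest terms: 1/11


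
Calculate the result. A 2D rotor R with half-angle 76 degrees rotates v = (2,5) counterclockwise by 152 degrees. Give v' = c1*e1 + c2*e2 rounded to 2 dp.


Rotor R = cos(76deg) - sin(76deg)*e12
Rotation angle theta = 2 * 76 = 152 degrees
v' = R*v*~R rotates v by theta.
cos(152deg) = -0.8829, sin(152deg) = 0.4695
v'_1 = 2*cos(152deg) - 5*sin(152deg)
= 2*(-0.8829) - 5*0.4695
= -4.11
v'_2 = 2*sin(152deg) + 5*cos(152deg)
= 2*0.4695 + 5*(-0.8829)
= -3.48
v' = -4.11*e1 - 3.48*e2


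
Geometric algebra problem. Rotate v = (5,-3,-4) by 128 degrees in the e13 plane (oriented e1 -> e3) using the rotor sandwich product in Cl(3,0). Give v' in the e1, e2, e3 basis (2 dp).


Rotor R = cos(64deg) - sin(64deg)*e13
Rotation angle theta = 2 * 64 = 128 degrees in the e13 plane (e1 -> e3).
The component perpendicular to the plane (e2) is invariant: v'_2 = v2 = -3.00
cos(128deg) = -0.6157, sin(128deg) = 0.7880
v'_1 = v1*cos(theta) - v3*sin(theta) = 5*(-0.6157) - (-4)*0.7880 = 0.07
v'_3 = v1*sin(theta) + v3*cos(theta) = 5*0.7880 + (-4)*(-0.6157) = 6.40
v' = 0.07*e1 - 3.00*e2 + 6.40*e3


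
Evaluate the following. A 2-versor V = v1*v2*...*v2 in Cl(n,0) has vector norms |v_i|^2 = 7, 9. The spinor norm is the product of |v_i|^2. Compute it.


Spinor norm N(V) = |v1|^2 * |v2|^2 * ... * |v2|^2
= 7 * 9
Running product: 7, 63
N(V) = 63


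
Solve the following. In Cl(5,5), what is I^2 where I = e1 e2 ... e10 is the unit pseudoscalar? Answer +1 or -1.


The pseudoscalar I = e1...e_n (product of all n generators) of Cl(p,q) satisfies I^2 = (-1)^(q + n(n-1)/2).
p = 5, q = 5, n = p + q = 10
n(n-1)/2 = 10 * 9 / 2 = 45
Exponent = q + n(n-1)/2 = 5 + 45 = 50
I^2 = (-1)^50 = +1


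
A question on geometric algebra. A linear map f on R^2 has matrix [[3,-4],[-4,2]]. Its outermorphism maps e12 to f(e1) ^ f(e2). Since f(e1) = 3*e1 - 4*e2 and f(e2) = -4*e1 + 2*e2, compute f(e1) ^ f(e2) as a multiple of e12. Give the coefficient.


The outermorphism of a linear map f sends e1^e2 to f(e1)^f(e2).
f(e1) = 3*e1 - 4*e2
f(e2) = -4*e1 + 2*e2
f(e1) ^ f(e2) = (3*e1 - 4*e2) ^ (-4*e1 + 2*e2)
= 3*2*e12 + (-4)*(-4)*e21
= (6 - 16)*e12
= -10*e12
Coefficient = -10


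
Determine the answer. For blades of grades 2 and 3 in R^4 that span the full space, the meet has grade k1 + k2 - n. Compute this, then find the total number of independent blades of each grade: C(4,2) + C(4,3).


Meet grade = grade(A) + grade(B) - n
= 2 + 3 - 4 = 1
C(4,2) = 6
C(4,3) = 4
dim_A + dim_B = 6 + 4 = 10


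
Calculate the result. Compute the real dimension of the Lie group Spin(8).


Spin(n) double-covers SO(n); both have Lie algebra so(n) of dimension n(n-1)/2.
n = 8
n(n-1) = 8 * 7 = 56
dim Spin(8) = 56/2 = 28


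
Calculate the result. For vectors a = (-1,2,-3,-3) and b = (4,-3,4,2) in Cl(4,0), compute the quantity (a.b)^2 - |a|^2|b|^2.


a . b = (-1)*4 + 2*(-3) + (-3)*4 + (-3)*2
= -4 + (-6) + (-12) + (-6) = -28
|a|^2 = (-1)^2 + 2^2 + (-3)^2 + (-3)^2 = 23
|b|^2 = 4^2 + (-3)^2 + 4^2 + 2^2 = 45
(a.b)^2 = (-28)^2 = 784
|a|^2 * |b|^2 = 23 * 45 = 1035
Result = 784 - 1035 = -251


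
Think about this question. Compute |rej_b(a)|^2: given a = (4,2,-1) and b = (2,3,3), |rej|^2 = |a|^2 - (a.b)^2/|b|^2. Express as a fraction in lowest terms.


|a|^2 = 4^2 + 2^2 + (-1)^2 = 21
|b|^2 = 2^2 + 3^2 + 3^2 = 22
a . b = 4*2 + 2*3 + (-1)*3 = 11
(a.b)^2 = 11^2 = 121
|rej|^2 = 21 - 121/22
= (462 - 121)/22
= 341/22
In lowest terms: 31/2


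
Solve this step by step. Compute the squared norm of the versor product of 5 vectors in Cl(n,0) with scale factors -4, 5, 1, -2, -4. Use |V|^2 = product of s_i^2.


Each vector v_i has |v_i|^2 = s_i^2
Squared scales: (-4)^2 = 16, 5^2 = 25, 1^2 = 1, (-2)^2 = 4, (-4)^2 = 16
|V|^2 = 16 * 25 * 1 * 4 * 16
= 25600


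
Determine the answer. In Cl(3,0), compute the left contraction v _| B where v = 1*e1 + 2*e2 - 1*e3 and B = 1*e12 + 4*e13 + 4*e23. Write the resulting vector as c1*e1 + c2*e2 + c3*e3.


Left contraction v _| B = <vB>_1 (grade-1 part of the geometric product vB).
Using e1_|e12 = e2, e2_|e12 = -e1, e1_|e13 = e3, e3_|e13 = -e1, e2_|e23 = e3, e3_|e23 = -e2:
e1 coeff: -v2*b12 - v3*b13 = -(2)*(1) - (-1)*(4) = 2
e2 coeff: v1*b12 - v3*b23 = (1)*(1) - (-1)*(4) = 5
e3 coeff: v1*b13 + v2*b23 = (1)*(4) + (2)*(4) = 12
v _| B = 2*e1 + 5*e2 + 12*e3


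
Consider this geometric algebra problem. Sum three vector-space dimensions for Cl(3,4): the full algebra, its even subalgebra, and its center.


n = 3 + 4 = 7
Total dim = 2^7 = 128
Even subalgebra dim = 2^6 = 64
n is odd, so center dim = 2
Sum = 128 + 64 + 2 = 194


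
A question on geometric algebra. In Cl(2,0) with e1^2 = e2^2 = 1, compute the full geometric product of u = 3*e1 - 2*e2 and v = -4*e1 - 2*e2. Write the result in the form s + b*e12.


Expand: (3*e1 - 2*e2)(-4*e1 - 2*e2)
= 3*(-4)*e1e1 + 3*(-2)*e1e2 + (-2)*(-4)*e2e1 + (-2)*(-2)*e2e2
Using e1^2 = e2^2 = 1, e2e1 = -e1e2:
Scalar part s = 3*(-4) + (-2)*(-2) = -12 + 4 = -8
Bivector part b = 3*(-2) - (-2)*(-4) = -6 - 8 = -14
uv = -8 - 14*e12


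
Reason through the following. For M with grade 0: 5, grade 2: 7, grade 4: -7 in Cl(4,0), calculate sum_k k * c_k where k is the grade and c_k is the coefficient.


Grade-weighted sum = sum of grade_k * coefficient_k
0*5 = 0
2*7 = 14
4*(-7) = -28
Total = 0 + 14 + (-28) = -14


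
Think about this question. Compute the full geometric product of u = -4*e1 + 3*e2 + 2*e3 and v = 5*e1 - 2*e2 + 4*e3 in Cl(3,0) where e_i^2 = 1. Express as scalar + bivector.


In Cl(3,0): e_i^2 = 1, e_ie_j = -e_je_i for i != j.
Scalar part = u . v = (-4)*5 + 3*(-2) + 2*4
= -20 + (-6) + 8 = -18
e12 coeff = (-4)*(-2) - 3*5 = 8 - 15 = -7
e13 coeff = (-4)*4 - 2*5 = -16 - 10 = -26
e23 coeff = 3*4 - 2*(-2) = 12 - (-4) = 16
uv = -18 - 7*e12 - 26*e13 + 16*e23


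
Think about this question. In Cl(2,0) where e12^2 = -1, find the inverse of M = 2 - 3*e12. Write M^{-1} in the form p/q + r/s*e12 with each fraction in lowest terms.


M = 2 - 3*e12, where e12^2 = -1.
Since M commutes with its reverse ~M = a - b*e12, M * ~M = a^2 - b^2*e12^2 = a^2 + b^2.
So M^{-1} = ~M / (a^2 + b^2) = (a - b*e12)/(a^2 + b^2).
a^2 + b^2 = 4 + 9 = 13
Scalar part = 2/13 = 2/13
Bivector coeff = 3/13 = 3/13
M^{-1} = 2/13 + 3/13*e12


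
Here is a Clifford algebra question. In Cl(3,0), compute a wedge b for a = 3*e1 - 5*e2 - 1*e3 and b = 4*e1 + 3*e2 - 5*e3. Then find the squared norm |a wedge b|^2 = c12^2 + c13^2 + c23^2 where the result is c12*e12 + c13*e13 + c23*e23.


a wedge b = (a1*b2 - a2*b1)*e12 + (a1*b3 - a3*b1)*e13 + (a2*b3 - a3*b2)*e23
e12 coeff: 3*3 - (-5)*4 = 9 - (-20) = 29
e13 coeff: 3*(-5) - (-1)*4 = -15 - (-4) = -11
e23 coeff: (-5)*(-5) - (-1)*3 = 25 - (-3) = 28
|a wedge b|^2 = 29^2 + (-11)^2 + 28^2
= 841 + 121 + 784
= 1746


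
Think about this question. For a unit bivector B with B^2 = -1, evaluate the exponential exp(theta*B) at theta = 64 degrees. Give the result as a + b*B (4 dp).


For a unit bivector B with B^2 = -1, the exponential series gives
e^(theta*B) = cos(theta) + sin(theta)*B (the GA analogue of Euler's formula).
theta = 64 degrees = 1.117011 rad
cos(64 deg) = 0.4384
sin(64 deg) = 0.8988
exp(theta*B) = 0.4384 + 0.8988*B


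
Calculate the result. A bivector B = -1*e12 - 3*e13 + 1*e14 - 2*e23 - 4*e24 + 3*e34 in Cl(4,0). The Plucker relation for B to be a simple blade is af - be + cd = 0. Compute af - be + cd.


Plucker relation: af - be + cd
a*f = (-1)*3 = -3
b*e = (-3)*(-4) = 12
c*d = 1*(-2) = -2
af - be + cd = -3 - 12 + (-2)
= -17


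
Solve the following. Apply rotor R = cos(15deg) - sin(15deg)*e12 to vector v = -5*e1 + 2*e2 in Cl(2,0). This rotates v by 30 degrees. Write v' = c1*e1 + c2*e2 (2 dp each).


Rotor R = cos(15deg) - sin(15deg)*e12
Rotation angle theta = 2 * 15 = 30 degrees
v' = R*v*~R rotates v by theta.
cos(30deg) = 0.8660, sin(30deg) = 0.5000
v'_1 = -5*cos(30deg) - 2*sin(30deg)
= -5*0.8660 - 2*0.5000
= -5.33
v'_2 = -5*sin(30deg) + 2*cos(30deg)
= -5*0.5000 + 2*0.8660
= -0.77
v' = -5.33*e1 - 0.77*e2


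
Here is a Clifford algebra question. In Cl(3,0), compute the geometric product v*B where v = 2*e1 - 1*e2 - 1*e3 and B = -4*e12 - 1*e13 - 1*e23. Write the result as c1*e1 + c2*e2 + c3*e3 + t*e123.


vB has grade-1 (vector) and grade-3 (trivector) parts: vB = (v _| B) + (v ^ B).
Vector part <vB>_1:
  e1: -v2*b12 - v3*b13 = -(-1)*(-4) - (-1)*(-1) = -5
  e2: v1*b12 - v3*b23 = (2)*(-4) - (-1)*(-1) = -9
  e3: v1*b13 + v2*b23 = (2)*(-1) + (-1)*(-1) = -1
Trivector part <vB>_3:
  e123: v1*b23 - v2*b13 + v3*b12 = (2)*(-1) - (-1)*(-1) + (-1)*(-4) = 1
vB = -5*e1 - 9*e2 - 1*e3 + 1*e123


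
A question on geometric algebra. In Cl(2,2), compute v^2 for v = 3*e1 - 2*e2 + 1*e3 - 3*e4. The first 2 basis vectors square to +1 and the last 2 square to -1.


v^2 = sum of c_i^2 * e_i^2
Positive signature terms (e_i^2 = +1): 3^2 + (-2)^2 = 13
Negative signature terms (e_j^2 = -1): 1^2 + (-3)^2 = 10
v^2 = 13 - 10 = 3


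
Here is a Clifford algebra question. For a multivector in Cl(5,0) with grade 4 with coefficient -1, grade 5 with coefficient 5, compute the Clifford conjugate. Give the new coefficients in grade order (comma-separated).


Clifford conjugate sign for grade k: (-1)^(k(k+1)/2)
Grade 4: (-1)^(4*5/2) = (-1)^10 = 1, coeff -1 -> -1
Grade 5: (-1)^(5*6/2) = (-1)^15 = -1, coeff 5 -> -5
Conjugated coefficients: -1, -5


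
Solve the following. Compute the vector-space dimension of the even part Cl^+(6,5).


Even subalgebra dimension = 2^(n-1)
n = 6 + 5 = 11
2^(11 - 1) = 2^10 = 1024
Verification: sum of C(11,k) for even k = 1 + 55 + 330 + 462 + 165 + 11 = 1024
Result = 1024


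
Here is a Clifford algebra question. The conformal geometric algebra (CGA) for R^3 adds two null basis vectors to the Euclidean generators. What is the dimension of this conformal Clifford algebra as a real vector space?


The conformal model of R^3 uses Cl(4,1): the 3 Euclidean generators plus two extra orthogonal generators e+ (e+^2 = +1) and e- (e-^2 = -1), from which the null vectors e0, einf are built.
Number of generators m = 3 + 2 = 5.
dim Cl(p,q) = 2^m = 2^5 = 32


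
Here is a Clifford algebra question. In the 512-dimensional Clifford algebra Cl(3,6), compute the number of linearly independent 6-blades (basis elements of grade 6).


Number of grade-k basis blades in Cl(p,q) with n = p + q is C(n, k).
n = 3 + 6 = 9
C(9, 6) = 9! / (6! * 3!)
= 362880 / (720 * 6)
= 84


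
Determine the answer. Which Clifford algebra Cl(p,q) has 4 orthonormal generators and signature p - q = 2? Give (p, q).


We need p + q = 4 and p - q = 2.
Adding: 2p = 4 + 2 = 6, so p = 3.
Then q = 4 - 3 = 1.
(p, q) = (3, 1)


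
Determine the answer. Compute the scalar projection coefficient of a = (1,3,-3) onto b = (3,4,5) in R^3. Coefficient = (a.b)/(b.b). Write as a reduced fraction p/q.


Projection coefficient = (a . b) / (b . b)
a . b = 1*3 + 3*4 + (-3)*5
= 3 + 12 + (-15) = 0
b . b = 3^2 + 4^2 + 5^2
= 9 + 16 + 25 = 50
Coefficient = 0/50
In lowest terms: 0/1


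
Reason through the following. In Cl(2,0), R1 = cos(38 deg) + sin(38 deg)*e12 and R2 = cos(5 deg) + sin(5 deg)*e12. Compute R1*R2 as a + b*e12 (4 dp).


Same-plane rotors commute and their half-angles add:
R1*R2 = cos(a1 + a2) + sin(a1 + a2)*e12.
a1 + a2 = 38 + 5 = 43 deg
cos(43 deg) = 0.7314
sin(43 deg) = 0.6820
R1*R2 = 0.7314 + 0.6820*e12


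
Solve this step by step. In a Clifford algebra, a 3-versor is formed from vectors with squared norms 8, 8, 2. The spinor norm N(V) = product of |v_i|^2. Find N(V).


Spinor norm N(V) = |v1|^2 * |v2|^2 * ... * |v3|^2
= 8 * 8 * 2
Running product: 8, 64, 128
N(V) = 128


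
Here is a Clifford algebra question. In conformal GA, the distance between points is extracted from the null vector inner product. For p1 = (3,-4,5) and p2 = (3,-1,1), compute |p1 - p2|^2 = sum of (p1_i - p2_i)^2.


p1 - p2 = (0, -3, 4)
|p1 - p2|^2 = 0^2 + (-3)^2 + 4^2
= 0 + 9 + 16
= 25


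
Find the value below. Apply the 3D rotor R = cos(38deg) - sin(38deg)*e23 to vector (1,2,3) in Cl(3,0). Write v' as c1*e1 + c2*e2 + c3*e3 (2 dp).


Rotor R = cos(38deg) - sin(38deg)*e23
Rotation angle theta = 2 * 38 = 76 degrees in the e23 plane (e2 -> e3).
The component perpendicular to the plane (e1) is invariant: v'_1 = v1 = 1.00
cos(76deg) = 0.2419, sin(76deg) = 0.9703
v'_2 = v2*cos(theta) - v3*sin(theta) = 2*0.2419 - 3*0.9703 = -2.43
v'_3 = v2*sin(theta) + v3*cos(theta) = 2*0.9703 + 3*0.2419 = 2.67
v' = 1.00*e1 - 2.43*e2 + 2.67*e3


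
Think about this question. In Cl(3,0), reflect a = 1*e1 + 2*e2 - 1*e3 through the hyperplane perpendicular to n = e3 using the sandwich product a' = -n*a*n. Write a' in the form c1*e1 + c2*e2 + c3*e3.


Reflection formula: a' = -n*a*n, with n = e3 (unit vector, n^2 = 1).
For reflection through hyperplane perp to e3:
The component along e3 flips sign, others stay.
a = (1, 2, -1)
a' = (1, 2, 1)
a' = 1*e1 + 2*e2 + 1*e3


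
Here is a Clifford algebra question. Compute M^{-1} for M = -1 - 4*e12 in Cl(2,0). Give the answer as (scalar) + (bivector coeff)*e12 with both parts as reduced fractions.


M = -1 - 4*e12, where e12^2 = -1.
Since M commutes with its reverse ~M = a - b*e12, M * ~M = a^2 - b^2*e12^2 = a^2 + b^2.
So M^{-1} = ~M / (a^2 + b^2) = (a - b*e12)/(a^2 + b^2).
a^2 + b^2 = 1 + 16 = 17
Scalar part = -1/17 = -1/17
Bivector coeff = 4/17 = 4/17
M^{-1} = -1/17 + 4/17*e12


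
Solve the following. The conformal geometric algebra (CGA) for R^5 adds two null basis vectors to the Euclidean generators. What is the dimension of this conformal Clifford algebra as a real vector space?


The conformal model of R^5 uses Cl(6,1): the 5 Euclidean generators plus two extra orthogonal generators e+ (e+^2 = +1) and e- (e-^2 = -1), from which the null vectors e0, einf are built.
Number of generators m = 5 + 2 = 7.
dim Cl(p,q) = 2^m = 2^7 = 128


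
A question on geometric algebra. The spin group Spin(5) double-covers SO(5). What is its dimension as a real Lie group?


Spin(n) double-covers SO(n); both have Lie algebra so(n) of dimension n(n-1)/2.
n = 5
n(n-1) = 5 * 4 = 20
dim Spin(5) = 20/2 = 10


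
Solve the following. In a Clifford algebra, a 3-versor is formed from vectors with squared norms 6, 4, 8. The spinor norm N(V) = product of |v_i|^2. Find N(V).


Spinor norm N(V) = |v1|^2 * |v2|^2 * ... * |v3|^2
= 6 * 4 * 8
Running product: 6, 24, 192
N(V) = 192


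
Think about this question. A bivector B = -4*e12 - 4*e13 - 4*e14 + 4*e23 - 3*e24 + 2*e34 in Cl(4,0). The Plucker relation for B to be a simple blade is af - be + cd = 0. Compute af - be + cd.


Plucker relation: af - be + cd
a*f = (-4)*2 = -8
b*e = (-4)*(-3) = 12
c*d = (-4)*4 = -16
af - be + cd = -8 - 12 + (-16)
= -36


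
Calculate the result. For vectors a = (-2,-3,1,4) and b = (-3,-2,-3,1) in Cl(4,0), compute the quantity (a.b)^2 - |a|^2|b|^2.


a . b = (-2)*(-3) + (-3)*(-2) + 1*(-3) + 4*1
= 6 + 6 + (-3) + 4 = 13
|a|^2 = (-2)^2 + (-3)^2 + 1^2 + 4^2 = 30
|b|^2 = (-3)^2 + (-2)^2 + (-3)^2 + 1^2 = 23
(a.b)^2 = 13^2 = 169
|a|^2 * |b|^2 = 30 * 23 = 690
Result = 169 - 690 = -521


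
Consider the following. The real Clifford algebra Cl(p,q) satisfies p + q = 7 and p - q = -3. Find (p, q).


We need p + q = 7 and p - q = -3.
Adding: 2p = 7 + (-3) = 4, so p = 2.
Then q = 7 - 2 = 5.
(p, q) = (2, 5)


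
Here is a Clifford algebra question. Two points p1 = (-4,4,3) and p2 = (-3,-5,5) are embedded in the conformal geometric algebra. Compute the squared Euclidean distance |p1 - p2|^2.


p1 - p2 = (-1, 9, -2)
|p1 - p2|^2 = (-1)^2 + 9^2 + (-2)^2
= 1 + 81 + 4
= 86


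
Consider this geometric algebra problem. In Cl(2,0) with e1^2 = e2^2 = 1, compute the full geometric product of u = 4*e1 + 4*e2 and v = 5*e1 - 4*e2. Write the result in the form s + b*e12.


Expand: (4*e1 + 4*e2)(5*e1 - 4*e2)
= 4*5*e1e1 + 4*(-4)*e1e2 + 4*5*e2e1 + 4*(-4)*e2e2
Using e1^2 = e2^2 = 1, e2e1 = -e1e2:
Scalar part s = 4*5 + 4*(-4) = 20 + (-16) = 4
Bivector part b = 4*(-4) - 4*5 = -16 - 20 = -36
uv = 4 - 36*e12


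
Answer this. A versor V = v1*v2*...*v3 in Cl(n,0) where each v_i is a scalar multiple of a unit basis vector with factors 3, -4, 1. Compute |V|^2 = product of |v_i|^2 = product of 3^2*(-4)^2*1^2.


Each vector v_i has |v_i|^2 = s_i^2
Squared scales: 3^2 = 9, (-4)^2 = 16, 1^2 = 1
|V|^2 = 9 * 16 * 1
= 144


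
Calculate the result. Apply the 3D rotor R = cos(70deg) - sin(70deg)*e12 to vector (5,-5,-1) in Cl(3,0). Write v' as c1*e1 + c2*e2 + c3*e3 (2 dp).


Rotor R = cos(70deg) - sin(70deg)*e12
Rotation angle theta = 2 * 70 = 140 degrees in the e12 plane (e1 -> e2).
The component perpendicular to the plane (e3) is invariant: v'_3 = v3 = -1.00
cos(140deg) = -0.7660, sin(140deg) = 0.6428
v'_1 = v1*cos(theta) - v2*sin(theta) = 5*(-0.7660) - (-5)*0.6428 = -0.62
v'_2 = v1*sin(theta) + v2*cos(theta) = 5*0.6428 + (-5)*(-0.7660) = 7.04
v' = -0.62*e1 + 7.04*e2 - 1.00*e3


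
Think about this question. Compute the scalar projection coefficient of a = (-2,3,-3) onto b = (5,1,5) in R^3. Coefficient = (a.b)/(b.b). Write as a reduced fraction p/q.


Projection coefficient = (a . b) / (b . b)
a . b = (-2)*5 + 3*1 + (-3)*5
= -10 + 3 + (-15) = -22
b . b = 5^2 + 1^2 + 5^2
= 25 + 1 + 25 = 51
Coefficient = -22/51
In lowest terms: -22/51


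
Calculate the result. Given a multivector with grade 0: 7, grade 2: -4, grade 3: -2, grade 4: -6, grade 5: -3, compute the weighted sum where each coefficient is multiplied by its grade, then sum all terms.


Grade-weighted sum = sum of grade_k * coefficient_k
0*7 = 0
2*(-4) = -8
3*(-2) = -6
4*(-6) = -24
5*(-3) = -15
Total = 0 + (-8) + (-6) + (-24) + (-15) = -53


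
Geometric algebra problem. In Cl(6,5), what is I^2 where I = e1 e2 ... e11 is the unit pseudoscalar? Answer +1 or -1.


The pseudoscalar I = e1...e_n (product of all n generators) of Cl(p,q) satisfies I^2 = (-1)^(q + n(n-1)/2).
p = 6, q = 5, n = p + q = 11
n(n-1)/2 = 11 * 10 / 2 = 55
Exponent = q + n(n-1)/2 = 5 + 55 = 60
I^2 = (-1)^60 = +1


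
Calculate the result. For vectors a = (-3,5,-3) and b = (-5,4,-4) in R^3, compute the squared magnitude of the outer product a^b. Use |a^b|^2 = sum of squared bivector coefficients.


a wedge b = (a1*b2 - a2*b1)*e12 + (a1*b3 - a3*b1)*e13 + (a2*b3 - a3*b2)*e23
e12 coeff: (-3)*4 - 5*(-5) = -12 - (-25) = 13
e13 coeff: (-3)*(-4) - (-3)*(-5) = 12 - 15 = -3
e23 coeff: 5*(-4) - (-3)*4 = -20 - (-12) = -8
|a wedge b|^2 = 13^2 + (-3)^2 + (-8)^2
= 169 + 9 + 64
= 242


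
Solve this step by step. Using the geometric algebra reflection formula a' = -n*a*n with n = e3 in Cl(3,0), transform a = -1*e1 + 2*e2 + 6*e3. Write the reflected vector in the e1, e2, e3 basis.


Reflection formula: a' = -n*a*n, with n = e3 (unit vector, n^2 = 1).
For reflection through hyperplane perp to e3:
The component along e3 flips sign, others stay.
a = (-1, 2, 6)
a' = (-1, 2, -6)
a' = -1*e1 + 2*e2 - 6*e3


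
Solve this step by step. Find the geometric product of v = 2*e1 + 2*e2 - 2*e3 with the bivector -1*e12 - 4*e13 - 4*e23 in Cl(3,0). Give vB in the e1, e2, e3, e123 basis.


vB has grade-1 (vector) and grade-3 (trivector) parts: vB = (v _| B) + (v ^ B).
Vector part <vB>_1:
  e1: -v2*b12 - v3*b13 = -(2)*(-1) - (-2)*(-4) = -6
  e2: v1*b12 - v3*b23 = (2)*(-1) - (-2)*(-4) = -10
  e3: v1*b13 + v2*b23 = (2)*(-4) + (2)*(-4) = -16
Trivector part <vB>_3:
  e123: v1*b23 - v2*b13 + v3*b12 = (2)*(-4) - (2)*(-4) + (-2)*(-1) = 2
vB = -6*e1 - 10*e2 - 16*e3 + 2*e123


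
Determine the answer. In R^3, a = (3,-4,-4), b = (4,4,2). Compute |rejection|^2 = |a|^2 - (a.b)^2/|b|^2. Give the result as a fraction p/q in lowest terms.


|a|^2 = 3^2 + (-4)^2 + (-4)^2 = 41
|b|^2 = 4^2 + 4^2 + 2^2 = 36
a . b = 3*4 + (-4)*4 + (-4)*2 = -12
(a.b)^2 = (-12)^2 = 144
|rej|^2 = 41 - 144/36
= (1476 - 144)/36
= 1332/36
In lowest terms: 37/1


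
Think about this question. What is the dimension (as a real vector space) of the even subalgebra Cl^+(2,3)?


Even subalgebra dimension = 2^(n-1)
n = 2 + 3 = 5
2^(5 - 1) = 2^4 = 16
Verification: sum of C(5,k) for even k = 1 + 10 + 5 = 16
Result = 16


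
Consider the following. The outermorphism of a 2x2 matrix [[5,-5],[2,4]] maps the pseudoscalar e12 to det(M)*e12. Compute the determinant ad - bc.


The outermorphism of a linear map f sends e1^e2 to f(e1)^f(e2).
f(e1) = 5*e1 + 2*e2
f(e2) = -5*e1 + 4*e2
f(e1) ^ f(e2) = (5*e1 + 2*e2) ^ (-5*e1 + 4*e2)
= 5*4*e12 + 2*(-5)*e21
= (20 - (-10))*e12
= 30*e12
Coefficient = 30


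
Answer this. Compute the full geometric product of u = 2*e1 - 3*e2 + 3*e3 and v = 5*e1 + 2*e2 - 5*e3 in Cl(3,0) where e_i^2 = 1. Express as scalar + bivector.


In Cl(3,0): e_i^2 = 1, e_ie_j = -e_je_i for i != j.
Scalar part = u . v = 2*5 + (-3)*2 + 3*(-5)
= 10 + (-6) + (-15) = -11
e12 coeff = 2*2 - (-3)*5 = 4 - (-15) = 19
e13 coeff = 2*(-5) - 3*5 = -10 - 15 = -25
e23 coeff = (-3)*(-5) - 3*2 = 15 - 6 = 9
uv = -11 + 19*e12 - 25*e13 + 9*e23


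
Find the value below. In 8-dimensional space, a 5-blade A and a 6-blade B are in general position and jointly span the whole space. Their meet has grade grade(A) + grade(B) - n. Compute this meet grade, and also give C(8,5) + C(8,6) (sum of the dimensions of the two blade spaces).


Meet grade = grade(A) + grade(B) - n
= 5 + 6 - 8 = 3
C(8,5) = 56
C(8,6) = 28
dim_A + dim_B = 56 + 28 = 84


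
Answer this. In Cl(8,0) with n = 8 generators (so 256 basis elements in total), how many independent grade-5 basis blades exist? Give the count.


Number of grade-k basis blades in Cl(p,q) with n = p + q is C(n, k).
n = 8 + 0 = 8
C(8, 5) = 8! / (5! * 3!)
= 40320 / (120 * 6)
= 56


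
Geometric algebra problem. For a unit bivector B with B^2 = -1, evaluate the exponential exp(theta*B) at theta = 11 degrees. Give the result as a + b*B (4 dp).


For a unit bivector B with B^2 = -1, the exponential series gives
e^(theta*B) = cos(theta) + sin(theta)*B (the GA analogue of Euler's formula).
theta = 11 degrees = 0.191986 rad
cos(11 deg) = 0.9816
sin(11 deg) = 0.1908
exp(theta*B) = 0.9816 + 0.1908*B


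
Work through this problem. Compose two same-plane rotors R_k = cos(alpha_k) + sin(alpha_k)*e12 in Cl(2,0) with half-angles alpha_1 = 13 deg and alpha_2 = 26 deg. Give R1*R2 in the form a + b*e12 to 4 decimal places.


Same-plane rotors commute and their half-angles add:
R1*R2 = cos(a1 + a2) + sin(a1 + a2)*e12.
a1 + a2 = 13 + 26 = 39 deg
cos(39 deg) = 0.7771
sin(39 deg) = 0.6293
R1*R2 = 0.7771 + 0.6293*e12


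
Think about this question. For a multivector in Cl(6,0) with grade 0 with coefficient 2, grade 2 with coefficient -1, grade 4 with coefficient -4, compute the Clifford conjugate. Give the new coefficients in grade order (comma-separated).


Clifford conjugate sign for grade k: (-1)^(k(k+1)/2)
Grade 0: (-1)^(0*1/2) = (-1)^0 = 1, coeff 2 -> 2
Grade 2: (-1)^(2*3/2) = (-1)^3 = -1, coeff -1 -> 1
Grade 4: (-1)^(4*5/2) = (-1)^10 = 1, coeff -4 -> -4
Conjugated coefficients: 2, 1, -4


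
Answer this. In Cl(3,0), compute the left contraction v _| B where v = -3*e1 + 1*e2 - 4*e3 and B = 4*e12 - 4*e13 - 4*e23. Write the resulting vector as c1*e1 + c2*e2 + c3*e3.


Left contraction v _| B = <vB>_1 (grade-1 part of the geometric product vB).
Using e1_|e12 = e2, e2_|e12 = -e1, e1_|e13 = e3, e3_|e13 = -e1, e2_|e23 = e3, e3_|e23 = -e2:
e1 coeff: -v2*b12 - v3*b13 = -(1)*(4) - (-4)*(-4) = -20
e2 coeff: v1*b12 - v3*b23 = (-3)*(4) - (-4)*(-4) = -28
e3 coeff: v1*b13 + v2*b23 = (-3)*(-4) + (1)*(-4) = 8
v _| B = -20*e1 - 28*e2 + 8*e3


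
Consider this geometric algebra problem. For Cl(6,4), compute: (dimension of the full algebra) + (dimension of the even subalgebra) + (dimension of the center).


n = 6 + 4 = 10
Total dim = 2^10 = 1024
Even subalgebra dim = 2^9 = 512
n is even, so center dim = 1
Sum = 1024 + 512 + 1 = 1537


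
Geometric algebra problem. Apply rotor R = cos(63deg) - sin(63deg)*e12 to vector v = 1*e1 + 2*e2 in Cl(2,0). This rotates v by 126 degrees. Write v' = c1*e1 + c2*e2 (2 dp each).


Rotor R = cos(63deg) - sin(63deg)*e12
Rotation angle theta = 2 * 63 = 126 degrees
v' = R*v*~R rotates v by theta.
cos(126deg) = -0.5878, sin(126deg) = 0.8090
v'_1 = 1*cos(126deg) - 2*sin(126deg)
= 1*(-0.5878) - 2*0.8090
= -2.21
v'_2 = 1*sin(126deg) + 2*cos(126deg)
= 1*0.8090 + 2*(-0.5878)
= -0.37
v' = -2.21*e1 - 0.37*e2


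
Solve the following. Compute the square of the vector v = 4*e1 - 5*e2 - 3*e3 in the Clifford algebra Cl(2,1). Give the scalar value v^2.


v^2 = sum of c_i^2 * e_i^2
Positive signature terms (e_i^2 = +1): 4^2 + (-5)^2 = 41
Negative signature terms (e_j^2 = -1): (-3)^2 = 9
v^2 = 41 - 9 = 32


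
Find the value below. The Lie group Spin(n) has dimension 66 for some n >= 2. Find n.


dim Spin(n) = dim so(n) = n(n-1)/2.
Solve n(n-1)/2 = 66, i.e. n^2 - n - 132 = 0.
Discriminant = 1 + 8*66 = 529
n = (1 + sqrt(529))/2 = (1 + 23)/2 = 12


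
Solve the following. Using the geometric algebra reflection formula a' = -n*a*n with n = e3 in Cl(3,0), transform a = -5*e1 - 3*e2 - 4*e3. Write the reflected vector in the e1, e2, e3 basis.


Reflection formula: a' = -n*a*n, with n = e3 (unit vector, n^2 = 1).
For reflection through hyperplane perp to e3:
The component along e3 flips sign, others stay.
a = (-5, -3, -4)
a' = (-5, -3, 4)
a' = -5*e1 - 3*e2 + 4*e3


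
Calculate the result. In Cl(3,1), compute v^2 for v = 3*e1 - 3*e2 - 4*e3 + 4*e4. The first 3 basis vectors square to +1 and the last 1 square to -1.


v^2 = sum of c_i^2 * e_i^2
Positive signature terms (e_i^2 = +1): 3^2 + (-3)^2 + (-4)^2 = 34
Negative signature terms (e_j^2 = -1): 4^2 = 16
v^2 = 34 - 16 = 18


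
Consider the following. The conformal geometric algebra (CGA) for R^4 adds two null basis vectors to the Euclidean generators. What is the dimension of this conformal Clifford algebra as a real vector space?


The conformal model of R^4 uses Cl(5,1): the 4 Euclidean generators plus two extra orthogonal generators e+ (e+^2 = +1) and e- (e-^2 = -1), from which the null vectors e0, einf are built.
Number of generators m = 4 + 2 = 6.
dim Cl(p,q) = 2^m = 2^6 = 64


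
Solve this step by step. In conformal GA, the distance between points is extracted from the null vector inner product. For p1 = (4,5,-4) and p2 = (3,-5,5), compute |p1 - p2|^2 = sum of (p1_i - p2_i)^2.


p1 - p2 = (1, 10, -9)
|p1 - p2|^2 = 1^2 + 10^2 + (-9)^2
= 1 + 100 + 81
= 182


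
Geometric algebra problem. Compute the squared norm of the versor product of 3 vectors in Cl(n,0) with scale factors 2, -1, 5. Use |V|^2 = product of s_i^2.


Each vector v_i has |v_i|^2 = s_i^2
Squared scales: 2^2 = 4, (-1)^2 = 1, 5^2 = 25
|V|^2 = 4 * 1 * 25
= 100


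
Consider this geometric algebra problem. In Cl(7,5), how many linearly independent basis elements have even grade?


Even subalgebra dimension = 2^(n-1)
n = 7 + 5 = 12
2^(12 - 1) = 2^11 = 2048
Verification: sum of C(12,k) for even k = 1 + 66 + 495 + 924 + 495 + 66 + 1 = 2048
Result = 2048


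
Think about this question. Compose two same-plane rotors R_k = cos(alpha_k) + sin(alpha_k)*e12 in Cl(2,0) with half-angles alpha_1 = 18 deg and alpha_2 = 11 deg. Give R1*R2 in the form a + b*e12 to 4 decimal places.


Same-plane rotors commute and their half-angles add:
R1*R2 = cos(a1 + a2) + sin(a1 + a2)*e12.
a1 + a2 = 18 + 11 = 29 deg
cos(29 deg) = 0.8746
sin(29 deg) = 0.4848
R1*R2 = 0.8746 + 0.4848*e12
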